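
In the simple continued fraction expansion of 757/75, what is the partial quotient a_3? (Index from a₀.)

2

757 = 10·75 + 7   →  a_0 = 10
75 = 10·7 + 5   →  a_1 = 10
7 = 1·5 + 2   →  a_2 = 1
5 = 2·2 + 1   →  a_3 = 2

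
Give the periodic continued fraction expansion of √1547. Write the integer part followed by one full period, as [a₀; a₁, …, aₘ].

[39; 3, 78]

a₀ = ⌊√1547⌋ = 39.
With m₀=0, d₀=1 and mₖ₊₁ = dₖaₖ − mₖ, dₖ₊₁ = (n − mₖ₊₁²)/dₖ, aₖ₊₁ = ⌊(a₀+mₖ₊₁)/dₖ₊₁⌋:
  k=1: m=39, d=26, a=3
  k=2: m=39, d=1, a=78
d=1 and a=2a₀=78 at k=2, so the next step gives (m, d) = (39, 26) again — its k=1 value — and the period has length 2.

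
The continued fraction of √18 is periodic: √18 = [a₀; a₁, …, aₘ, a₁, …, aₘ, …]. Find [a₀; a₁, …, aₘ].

[4; 4, 8]

a₀ = ⌊√18⌋ = 4.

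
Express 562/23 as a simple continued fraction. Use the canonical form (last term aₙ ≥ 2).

[24; 2, 3, 3]

562 = 24*23 + 10
23 = 2*10 + 3
10 = 3*3 + 1
3 = 3*1 + 0  (stop)
So 562/23 = [24; 2, 3, 3].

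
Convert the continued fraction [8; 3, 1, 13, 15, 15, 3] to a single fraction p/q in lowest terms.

Fold from the inside: start with 3/1.
  15 + 1/3 = 46/3
  15 + 3/46 = 693/46
  13 + 46/693 = 9055/693
  1 + 693/9055 = 9748/9055
  3 + 9055/9748 = 38299/9748
  8 + 9748/38299 = 316140/38299

316140/38299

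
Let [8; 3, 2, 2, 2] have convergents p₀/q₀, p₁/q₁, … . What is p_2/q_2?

Using pₖ = aₖpₖ₋₁ + pₖ₋₂, qₖ = aₖqₖ₋₁ + qₖ₋₂ (with p₋₁=1, p₋₂=0, q₋₁=0, q₋₂=1):
  k=0: a=8, p=8, q=1
  k=1: a=3, p=25, q=3
  k=2: a=2, p=58, q=7

58/7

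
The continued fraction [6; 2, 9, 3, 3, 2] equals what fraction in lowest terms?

2920/451

Using pₖ = aₖpₖ₋₁ + pₖ₋₂ and qₖ = aₖqₖ₋₁ + qₖ₋₂:
  k=0: a=6, p=6, q=1
  k=1: a=2, p=13, q=2
  k=2: a=9, p=123, q=19
  k=3: a=3, p=382, q=59
  k=4: a=3, p=1269, q=196
  k=5: a=2, p=2920, q=451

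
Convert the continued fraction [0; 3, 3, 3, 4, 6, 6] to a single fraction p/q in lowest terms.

1651/5452

Fold from the inside: start with 6/1.
  6 + 1/6 = 37/6
  4 + 6/37 = 154/37
  3 + 37/154 = 499/154
  3 + 154/499 = 1651/499
  3 + 499/1651 = 5452/1651
  0 + 1651/5452 = 1651/5452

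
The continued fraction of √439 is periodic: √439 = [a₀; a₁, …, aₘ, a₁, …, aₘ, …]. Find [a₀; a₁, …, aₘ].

a₀ = ⌊√439⌋ = 20.
With m₀=0, d₀=1 and mₖ₊₁ = dₖaₖ − mₖ, dₖ₊₁ = (n − mₖ₊₁²)/dₖ, aₖ₊₁ = ⌊(a₀+mₖ₊₁)/dₖ₊₁⌋:
  k=1: m=20, d=39, a=1
  k=2: m=19, d=2, a=19
  k=3: m=19, d=39, a=1
  k=4: m=20, d=1, a=40
d=1 and a=2a₀=40 at k=4, so the next step gives (m, d) = (20, 39) again — its k=1 value — and the period has length 4.

[20; 1, 19, 1, 40]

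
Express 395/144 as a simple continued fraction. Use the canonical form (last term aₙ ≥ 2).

[2; 1, 2, 1, 8, 4]

395 = 2*144 + 107
144 = 1*107 + 37
107 = 2*37 + 33
37 = 1*33 + 4
33 = 8*4 + 1
4 = 4*1 + 0  (stop)
So 395/144 = [2; 1, 2, 1, 8, 4].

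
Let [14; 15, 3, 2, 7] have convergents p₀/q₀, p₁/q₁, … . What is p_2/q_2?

Using pₖ = aₖpₖ₋₁ + pₖ₋₂, qₖ = aₖqₖ₋₁ + qₖ₋₂ (with p₋₁=1, p₋₂=0, q₋₁=0, q₋₂=1):
  k=0: a=14, p=14, q=1
  k=1: a=15, p=211, q=15
  k=2: a=3, p=647, q=46

647/46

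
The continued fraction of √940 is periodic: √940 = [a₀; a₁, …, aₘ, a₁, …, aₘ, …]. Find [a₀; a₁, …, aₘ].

[30; 1, 1, 1, 14, 1, 1, 1, 60]

a₀ = ⌊√940⌋ = 30.
With m₀=0, d₀=1 and mₖ₊₁ = dₖaₖ − mₖ, dₖ₊₁ = (n − mₖ₊₁²)/dₖ, aₖ₊₁ = ⌊(a₀+mₖ₊₁)/dₖ₊₁⌋:
  k=1: m=30, d=40, a=1
  k=2: m=10, d=21, a=1
  k=3: m=11, d=39, a=1
  k=4: m=28, d=4, a=14
  k=5: m=28, d=39, a=1
  k=6: m=11, d=21, a=1
  k=7: m=10, d=40, a=1
  k=8: m=30, d=1, a=60
d=1 and a=2a₀=60 at k=8, so the next step gives (m, d) = (30, 40) again — its k=1 value — and the period has length 8.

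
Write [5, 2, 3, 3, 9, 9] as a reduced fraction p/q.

10592/1949

Fold from the inside: start with 9/1.
  9 + 1/9 = 82/9
  3 + 9/82 = 255/82
  3 + 82/255 = 847/255
  2 + 255/847 = 1949/847
  5 + 847/1949 = 10592/1949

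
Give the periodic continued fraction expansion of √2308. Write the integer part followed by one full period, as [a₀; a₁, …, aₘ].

[48; 24, 96]

a₀ = ⌊√2308⌋ = 48.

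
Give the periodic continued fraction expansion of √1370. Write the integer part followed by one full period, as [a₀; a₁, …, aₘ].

[37; 74]

a₀ = ⌊√1370⌋ = 37.
With m₀=0, d₀=1 and mₖ₊₁ = dₖaₖ − mₖ, dₖ₊₁ = (n − mₖ₊₁²)/dₖ, aₖ₊₁ = ⌊(a₀+mₖ₊₁)/dₖ₊₁⌋:
  k=1: m=37, d=1, a=74
d=1 and a=2a₀=74 at k=1, so the next step gives (m, d) = (37, 1) again — its k=1 value — and the period has length 1.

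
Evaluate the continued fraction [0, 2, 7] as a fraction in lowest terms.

7/15

Using pₖ = aₖpₖ₋₁ + pₖ₋₂ and qₖ = aₖqₖ₋₁ + qₖ₋₂:
  k=0: a=0, p=0, q=1
  k=1: a=2, p=1, q=2
  k=2: a=7, p=7, q=15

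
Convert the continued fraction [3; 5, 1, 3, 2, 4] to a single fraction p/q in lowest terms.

733/231

Using pₖ = aₖpₖ₋₁ + pₖ₋₂ and qₖ = aₖqₖ₋₁ + qₖ₋₂:
  k=0: a=3, p=3, q=1
  k=1: a=5, p=16, q=5
  k=2: a=1, p=19, q=6
  k=3: a=3, p=73, q=23
  k=4: a=2, p=165, q=52
  k=5: a=4, p=733, q=231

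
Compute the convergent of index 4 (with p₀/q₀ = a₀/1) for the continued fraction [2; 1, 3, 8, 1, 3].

Using pₖ = aₖpₖ₋₁ + pₖ₋₂, qₖ = aₖqₖ₋₁ + qₖ₋₂ (with p₋₁=1, p₋₂=0, q₋₁=0, q₋₂=1):
  k=0: a=2, p=2, q=1
  k=1: a=1, p=3, q=1
  k=2: a=3, p=11, q=4
  k=3: a=8, p=91, q=33
  k=4: a=1, p=102, q=37

102/37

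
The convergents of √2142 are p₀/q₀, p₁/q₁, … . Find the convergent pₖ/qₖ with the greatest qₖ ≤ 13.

√2142 = [46; 3, 1, 1, 4, 1, 1, 3, 92, …] (period length 8).
Convergents:
  p_0/q_0 = 46/1
  p_1/q_1 = 139/3
  p_2/q_2 = 185/4
  p_3/q_3 = 324/7
  p_4/q_4 = 1481/32
q_3 = 7 ≤ 13 < 32 = q_4, so the answer is 324/7.

324/7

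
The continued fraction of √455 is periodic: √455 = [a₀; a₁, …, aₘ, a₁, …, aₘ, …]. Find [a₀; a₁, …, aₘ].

a₀ = ⌊√455⌋ = 21.
With m₀=0, d₀=1 and mₖ₊₁ = dₖaₖ − mₖ, dₖ₊₁ = (n − mₖ₊₁²)/dₖ, aₖ₊₁ = ⌊(a₀+mₖ₊₁)/dₖ₊₁⌋:
  k=1: m=21, d=14, a=3
  k=2: m=21, d=1, a=42
d=1 and a=2a₀=42 at k=2, so the next step gives (m, d) = (21, 14) again — its k=1 value — and the period has length 2.

[21; 3, 42]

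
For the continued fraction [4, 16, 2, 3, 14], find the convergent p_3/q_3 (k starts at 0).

467/115

Using pₖ = aₖpₖ₋₁ + pₖ₋₂, qₖ = aₖqₖ₋₁ + qₖ₋₂ (with p₋₁=1, p₋₂=0, q₋₁=0, q₋₂=1):
  k=0: a=4, p=4, q=1
  k=1: a=16, p=65, q=16
  k=2: a=2, p=134, q=33
  k=3: a=3, p=467, q=115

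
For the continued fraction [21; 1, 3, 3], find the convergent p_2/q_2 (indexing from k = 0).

Using pₖ = aₖpₖ₋₁ + pₖ₋₂, qₖ = aₖqₖ₋₁ + qₖ₋₂ (with p₋₁=1, p₋₂=0, q₋₁=0, q₋₂=1):
  k=0: a=21, p=21, q=1
  k=1: a=1, p=22, q=1
  k=2: a=3, p=87, q=4

87/4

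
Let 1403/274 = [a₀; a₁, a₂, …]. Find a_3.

1403 = 5·274 + 33   →  a_0 = 5
274 = 8·33 + 10   →  a_1 = 8
33 = 3·10 + 3   →  a_2 = 3
10 = 3·3 + 1   →  a_3 = 3

3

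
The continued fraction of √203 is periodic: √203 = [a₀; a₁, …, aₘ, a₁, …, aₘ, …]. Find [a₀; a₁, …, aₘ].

a₀ = ⌊√203⌋ = 14.
With m₀=0, d₀=1 and mₖ₊₁ = dₖaₖ − mₖ, dₖ₊₁ = (n − mₖ₊₁²)/dₖ, aₖ₊₁ = ⌊(a₀+mₖ₊₁)/dₖ₊₁⌋:
  k=1: m=14, d=7, a=4
  k=2: m=14, d=1, a=28
d=1 and a=2a₀=28 at k=2, so the next step gives (m, d) = (14, 7) again — its k=1 value — and the period has length 2.

[14; 4, 28]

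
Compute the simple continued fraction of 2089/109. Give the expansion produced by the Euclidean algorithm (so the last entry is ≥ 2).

[19; 6, 18]

2089 = 19*109 + 18
109 = 6*18 + 1
18 = 18*1 + 0  (stop)
So 2089/109 = [19; 6, 18].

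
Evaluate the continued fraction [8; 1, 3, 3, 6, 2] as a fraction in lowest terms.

Using pₖ = aₖpₖ₋₁ + pₖ₋₂ and qₖ = aₖqₖ₋₁ + qₖ₋₂:
  k=0: a=8, p=8, q=1
  k=1: a=1, p=9, q=1
  k=2: a=3, p=35, q=4
  k=3: a=3, p=114, q=13
  k=4: a=6, p=719, q=82
  k=5: a=2, p=1552, q=177

1552/177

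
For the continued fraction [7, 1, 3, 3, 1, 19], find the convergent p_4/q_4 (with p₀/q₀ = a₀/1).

Using pₖ = aₖpₖ₋₁ + pₖ₋₂, qₖ = aₖqₖ₋₁ + qₖ₋₂ (with p₋₁=1, p₋₂=0, q₋₁=0, q₋₂=1):
  k=0: a=7, p=7, q=1
  k=1: a=1, p=8, q=1
  k=2: a=3, p=31, q=4
  k=3: a=3, p=101, q=13
  k=4: a=1, p=132, q=17

132/17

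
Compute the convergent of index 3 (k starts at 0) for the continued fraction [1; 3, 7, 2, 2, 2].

Using pₖ = aₖpₖ₋₁ + pₖ₋₂, qₖ = aₖqₖ₋₁ + qₖ₋₂ (with p₋₁=1, p₋₂=0, q₋₁=0, q₋₂=1):
  k=0: a=1, p=1, q=1
  k=1: a=3, p=4, q=3
  k=2: a=7, p=29, q=22
  k=3: a=2, p=62, q=47

62/47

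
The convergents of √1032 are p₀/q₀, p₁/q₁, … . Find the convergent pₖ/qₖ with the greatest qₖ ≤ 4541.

132097/4112

√1032 = [32; 8, 64, …] (period length 2).
Convergents:
  p_0/q_0 = 32/1
  p_1/q_1 = 257/8
  p_2/q_2 = 16480/513
  p_3/q_3 = 132097/4112
  p_4/q_4 = 8470688/263681
q_3 = 4112 ≤ 4541 < 263681 = q_4, so the answer is 132097/4112.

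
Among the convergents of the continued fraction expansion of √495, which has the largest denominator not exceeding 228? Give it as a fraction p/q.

3938/177

√495 = [22; 4, 44, …] (period length 2).
Convergents:
  p_0/q_0 = 22/1
  p_1/q_1 = 89/4
  p_2/q_2 = 3938/177
  p_3/q_3 = 15841/712
q_2 = 177 ≤ 228 < 712 = q_3, so the answer is 3938/177.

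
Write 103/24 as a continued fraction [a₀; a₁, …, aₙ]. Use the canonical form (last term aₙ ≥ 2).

103 = 4×24 + 7
24 = 3×7 + 3
7 = 2×3 + 1
3 = 3×1 + 0  (stop)
So 103/24 = [4; 3, 2, 3].

[4; 3, 2, 3]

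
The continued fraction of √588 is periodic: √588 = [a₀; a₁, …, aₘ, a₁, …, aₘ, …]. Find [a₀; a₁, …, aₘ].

a₀ = ⌊√588⌋ = 24.
With m₀=0, d₀=1 and mₖ₊₁ = dₖaₖ − mₖ, dₖ₊₁ = (n − mₖ₊₁²)/dₖ, aₖ₊₁ = ⌊(a₀+mₖ₊₁)/dₖ₊₁⌋:
  k=1: m=24, d=12, a=4
  k=2: m=24, d=1, a=48
d=1 and a=2a₀=48 at k=2, so the next step gives (m, d) = (24, 12) again — its k=1 value — and the period has length 2.

[24; 4, 48]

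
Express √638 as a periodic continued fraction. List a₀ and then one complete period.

a₀ = ⌊√638⌋ = 25.

[25; 3, 1, 6, 2, 6, 1, 3, 50]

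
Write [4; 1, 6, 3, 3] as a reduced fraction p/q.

Fold from the inside: start with 3/1.
  3 + 1/3 = 10/3
  6 + 3/10 = 63/10
  1 + 10/63 = 73/63
  4 + 63/73 = 355/73

355/73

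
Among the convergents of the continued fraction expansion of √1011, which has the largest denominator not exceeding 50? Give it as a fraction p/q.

√1011 = [31; 1, 3, 1, 9, 1, 3, 1, 62, …] (period length 8).
Convergents:
  p_0/q_0 = 31/1
  p_1/q_1 = 32/1
  p_2/q_2 = 127/4
  p_3/q_3 = 159/5
  p_4/q_4 = 1558/49
  p_5/q_5 = 1717/54
q_4 = 49 ≤ 50 < 54 = q_5, so the answer is 1558/49.

1558/49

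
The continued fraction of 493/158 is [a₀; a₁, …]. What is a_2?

3

493 = 3·158 + 19   →  a_0 = 3
158 = 8·19 + 6   →  a_1 = 8
19 = 3·6 + 1   →  a_2 = 3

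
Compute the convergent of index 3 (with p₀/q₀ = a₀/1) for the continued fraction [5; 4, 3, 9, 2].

633/121

Using pₖ = aₖpₖ₋₁ + pₖ₋₂, qₖ = aₖqₖ₋₁ + qₖ₋₂ (with p₋₁=1, p₋₂=0, q₋₁=0, q₋₂=1):
  k=0: a=5, p=5, q=1
  k=1: a=4, p=21, q=4
  k=2: a=3, p=68, q=13
  k=3: a=9, p=633, q=121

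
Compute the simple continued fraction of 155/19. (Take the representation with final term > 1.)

[8; 6, 3]

155 = 8·19 + 3
19 = 6·3 + 1
3 = 3·1 + 0  (stop)
So 155/19 = [8; 6, 3].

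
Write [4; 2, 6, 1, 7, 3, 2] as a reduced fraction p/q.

3823/856

Fold from the inside: start with 2/1.
  3 + 1/2 = 7/2
  7 + 2/7 = 51/7
  1 + 7/51 = 58/51
  6 + 51/58 = 399/58
  2 + 58/399 = 856/399
  4 + 399/856 = 3823/856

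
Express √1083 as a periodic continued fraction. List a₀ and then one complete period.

[32; 1, 9, 1, 64]

a₀ = ⌊√1083⌋ = 32.
With m₀=0, d₀=1 and mₖ₊₁ = dₖaₖ − mₖ, dₖ₊₁ = (n − mₖ₊₁²)/dₖ, aₖ₊₁ = ⌊(a₀+mₖ₊₁)/dₖ₊₁⌋:
  k=1: m=32, d=59, a=1
  k=2: m=27, d=6, a=9
  k=3: m=27, d=59, a=1
  k=4: m=32, d=1, a=64
d=1 and a=2a₀=64 at k=4, so the next step gives (m, d) = (32, 59) again — its k=1 value — and the period has length 4.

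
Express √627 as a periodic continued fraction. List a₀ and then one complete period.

a₀ = ⌊√627⌋ = 25.
With m₀=0, d₀=1 and mₖ₊₁ = dₖaₖ − mₖ, dₖ₊₁ = (n − mₖ₊₁²)/dₖ, aₖ₊₁ = ⌊(a₀+mₖ₊₁)/dₖ₊₁⌋:
  k=1: m=25, d=2, a=25
  k=2: m=25, d=1, a=50
d=1 and a=2a₀=50 at k=2, so the next step gives (m, d) = (25, 2) again — its k=1 value — and the period has length 2.

[25; 25, 50]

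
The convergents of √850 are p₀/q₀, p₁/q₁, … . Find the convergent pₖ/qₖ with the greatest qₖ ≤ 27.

√850 = [29; 6, 2, 6, 58, …] (period length 4).
Convergents:
  p_0/q_0 = 29/1
  p_1/q_1 = 175/6
  p_2/q_2 = 379/13
  p_3/q_3 = 2449/84
q_2 = 13 ≤ 27 < 84 = q_3, so the answer is 379/13.

379/13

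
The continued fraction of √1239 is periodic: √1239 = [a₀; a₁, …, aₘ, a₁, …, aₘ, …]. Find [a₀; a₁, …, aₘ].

a₀ = ⌊√1239⌋ = 35.
With m₀=0, d₀=1 and mₖ₊₁ = dₖaₖ − mₖ, dₖ₊₁ = (n − mₖ₊₁²)/dₖ, aₖ₊₁ = ⌊(a₀+mₖ₊₁)/dₖ₊₁⌋:
  k=1: m=35, d=14, a=5
  k=2: m=35, d=1, a=70
d=1 and a=2a₀=70 at k=2, so the next step gives (m, d) = (35, 14) again — its k=1 value — and the period has length 2.

[35; 5, 70]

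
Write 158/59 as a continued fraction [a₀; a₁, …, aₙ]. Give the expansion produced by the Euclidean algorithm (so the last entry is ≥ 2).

158 = 2*59 + 40
59 = 1*40 + 19
40 = 2*19 + 2
19 = 9*2 + 1
2 = 2*1 + 0  (stop)
So 158/59 = [2; 1, 2, 9, 2].

[2; 1, 2, 9, 2]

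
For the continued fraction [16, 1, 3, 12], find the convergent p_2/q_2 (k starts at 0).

Using pₖ = aₖpₖ₋₁ + pₖ₋₂, qₖ = aₖqₖ₋₁ + qₖ₋₂ (with p₋₁=1, p₋₂=0, q₋₁=0, q₋₂=1):
  k=0: a=16, p=16, q=1
  k=1: a=1, p=17, q=1
  k=2: a=3, p=67, q=4

67/4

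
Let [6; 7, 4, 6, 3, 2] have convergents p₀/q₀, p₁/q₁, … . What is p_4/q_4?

Using pₖ = aₖpₖ₋₁ + pₖ₋₂, qₖ = aₖqₖ₋₁ + qₖ₋₂ (with p₋₁=1, p₋₂=0, q₋₁=0, q₋₂=1):
  k=0: a=6, p=6, q=1
  k=1: a=7, p=43, q=7
  k=2: a=4, p=178, q=29
  k=3: a=6, p=1111, q=181
  k=4: a=3, p=3511, q=572

3511/572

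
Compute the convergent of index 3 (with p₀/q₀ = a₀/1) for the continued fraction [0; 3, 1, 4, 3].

5/19

Using pₖ = aₖpₖ₋₁ + pₖ₋₂, qₖ = aₖqₖ₋₁ + qₖ₋₂ (with p₋₁=1, p₋₂=0, q₋₁=0, q₋₂=1):
  k=0: a=0, p=0, q=1
  k=1: a=3, p=1, q=3
  k=2: a=1, p=1, q=4
  k=3: a=4, p=5, q=19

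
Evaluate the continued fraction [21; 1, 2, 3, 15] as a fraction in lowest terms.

Fold from the inside: start with 15/1.
  3 + 1/15 = 46/15
  2 + 15/46 = 107/46
  1 + 46/107 = 153/107
  21 + 107/153 = 3320/153

3320/153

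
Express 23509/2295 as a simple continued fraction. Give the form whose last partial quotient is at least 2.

[10; 4, 9, 2, 9, 3]

23509 = 10×2295 + 559
2295 = 4×559 + 59
559 = 9×59 + 28
59 = 2×28 + 3
28 = 9×3 + 1
3 = 3×1 + 0  (stop)
So 23509/2295 = [10; 4, 9, 2, 9, 3].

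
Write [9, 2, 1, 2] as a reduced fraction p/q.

75/8

Fold from the inside: start with 2/1.
  1 + 1/2 = 3/2
  2 + 2/3 = 8/3
  9 + 3/8 = 75/8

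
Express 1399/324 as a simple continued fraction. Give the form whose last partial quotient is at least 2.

[4; 3, 6, 1, 6, 2]

1399 = 4·324 + 103
324 = 3·103 + 15
103 = 6·15 + 13
15 = 1·13 + 2
13 = 6·2 + 1
2 = 2·1 + 0  (stop)
So 1399/324 = [4; 3, 6, 1, 6, 2].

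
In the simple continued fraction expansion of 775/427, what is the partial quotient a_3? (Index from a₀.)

2

775 = 1·427 + 348   →  a_0 = 1
427 = 1·348 + 79   →  a_1 = 1
348 = 4·79 + 32   →  a_2 = 4
79 = 2·32 + 15   →  a_3 = 2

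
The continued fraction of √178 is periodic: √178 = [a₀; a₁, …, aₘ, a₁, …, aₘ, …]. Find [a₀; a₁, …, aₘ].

a₀ = ⌊√178⌋ = 13.

[13; 2, 1, 12, 1, 2, 26]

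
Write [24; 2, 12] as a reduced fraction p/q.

Using pₖ = aₖpₖ₋₁ + pₖ₋₂ and qₖ = aₖqₖ₋₁ + qₖ₋₂:
  k=0: a=24, p=24, q=1
  k=1: a=2, p=49, q=2
  k=2: a=12, p=612, q=25

612/25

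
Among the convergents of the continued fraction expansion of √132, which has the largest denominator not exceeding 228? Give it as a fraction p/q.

1057/92

√132 = [11; 2, 22, …] (period length 2).
Convergents:
  p_0/q_0 = 11/1
  p_1/q_1 = 23/2
  p_2/q_2 = 517/45
  p_3/q_3 = 1057/92
  p_4/q_4 = 23771/2069
q_3 = 92 ≤ 228 < 2069 = q_4, so the answer is 1057/92.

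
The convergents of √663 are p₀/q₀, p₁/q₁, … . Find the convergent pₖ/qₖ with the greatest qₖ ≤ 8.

√663 = [25; 1, 2, 1, 50, …] (period length 4).
Convergents:
  p_0/q_0 = 25/1
  p_1/q_1 = 26/1
  p_2/q_2 = 77/3
  p_3/q_3 = 103/4
  p_4/q_4 = 5227/203
q_3 = 4 ≤ 8 < 203 = q_4, so the answer is 103/4.

103/4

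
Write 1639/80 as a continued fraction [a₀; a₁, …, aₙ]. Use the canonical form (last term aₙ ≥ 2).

[20; 2, 19, 2]

1639 = 20×80 + 39
80 = 2×39 + 2
39 = 19×2 + 1
2 = 2×1 + 0  (stop)
So 1639/80 = [20; 2, 19, 2].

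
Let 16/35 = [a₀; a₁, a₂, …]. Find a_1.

2

16 = 0·35 + 16   →  a_0 = 0
35 = 2·16 + 3   →  a_1 = 2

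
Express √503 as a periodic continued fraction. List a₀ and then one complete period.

[22; 2, 2, 1, 21, 1, 2, 2, 44]

a₀ = ⌊√503⌋ = 22.
With m₀=0, d₀=1 and mₖ₊₁ = dₖaₖ − mₖ, dₖ₊₁ = (n − mₖ₊₁²)/dₖ, aₖ₊₁ = ⌊(a₀+mₖ₊₁)/dₖ₊₁⌋:
  k=1: m=22, d=19, a=2
  k=2: m=16, d=13, a=2
  k=3: m=10, d=31, a=1
  k=4: m=21, d=2, a=21
  k=5: m=21, d=31, a=1
  k=6: m=10, d=13, a=2
  k=7: m=16, d=19, a=2
  k=8: m=22, d=1, a=44
d=1 and a=2a₀=44 at k=8, so the next step gives (m, d) = (22, 19) again — its k=1 value — and the period has length 8.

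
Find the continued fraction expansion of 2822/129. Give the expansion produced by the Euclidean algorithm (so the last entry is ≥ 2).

[21; 1, 7, 16]

2822 = 21×129 + 113
129 = 1×113 + 16
113 = 7×16 + 1
16 = 16×1 + 0  (stop)
So 2822/129 = [21; 1, 7, 16].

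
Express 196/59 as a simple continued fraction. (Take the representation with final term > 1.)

196 = 3×59 + 19
59 = 3×19 + 2
19 = 9×2 + 1
2 = 2×1 + 0  (stop)
So 196/59 = [3; 3, 9, 2].

[3; 3, 9, 2]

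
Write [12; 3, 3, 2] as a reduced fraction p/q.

283/23

Using pₖ = aₖpₖ₋₁ + pₖ₋₂ and qₖ = aₖqₖ₋₁ + qₖ₋₂:
  k=0: a=12, p=12, q=1
  k=1: a=3, p=37, q=3
  k=2: a=3, p=123, q=10
  k=3: a=2, p=283, q=23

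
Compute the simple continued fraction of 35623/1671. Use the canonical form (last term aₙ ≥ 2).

[21; 3, 7, 10, 1, 2, 2]

35623 = 21·1671 + 532
1671 = 3·532 + 75
532 = 7·75 + 7
75 = 10·7 + 5
7 = 1·5 + 2
5 = 2·2 + 1
2 = 2·1 + 0  (stop)
So 35623/1671 = [21; 3, 7, 10, 1, 2, 2].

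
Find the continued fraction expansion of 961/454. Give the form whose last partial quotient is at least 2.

[2; 8, 1, 1, 3, 3, 2]

961 = 2*454 + 53
454 = 8*53 + 30
53 = 1*30 + 23
30 = 1*23 + 7
23 = 3*7 + 2
7 = 3*2 + 1
2 = 2*1 + 0  (stop)
So 961/454 = [2; 8, 1, 1, 3, 3, 2].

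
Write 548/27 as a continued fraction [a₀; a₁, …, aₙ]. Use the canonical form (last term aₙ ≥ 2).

[20; 3, 2, 1, 2]

548 = 20×27 + 8
27 = 3×8 + 3
8 = 2×3 + 2
3 = 1×2 + 1
2 = 2×1 + 0  (stop)
So 548/27 = [20; 3, 2, 1, 2].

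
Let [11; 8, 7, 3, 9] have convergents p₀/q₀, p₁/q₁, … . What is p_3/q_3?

1991/179

Using pₖ = aₖpₖ₋₁ + pₖ₋₂, qₖ = aₖqₖ₋₁ + qₖ₋₂ (with p₋₁=1, p₋₂=0, q₋₁=0, q₋₂=1):
  k=0: a=11, p=11, q=1
  k=1: a=8, p=89, q=8
  k=2: a=7, p=634, q=57
  k=3: a=3, p=1991, q=179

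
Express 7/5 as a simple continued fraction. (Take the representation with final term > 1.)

[1; 2, 2]

7 = 1·5 + 2
5 = 2·2 + 1
2 = 2·1 + 0  (stop)
So 7/5 = [1; 2, 2].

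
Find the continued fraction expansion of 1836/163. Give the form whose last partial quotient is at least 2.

[11; 3, 1, 3, 1, 3, 2]

1836 = 11·163 + 43
163 = 3·43 + 34
43 = 1·34 + 9
34 = 3·9 + 7
9 = 1·7 + 2
7 = 3·2 + 1
2 = 2·1 + 0  (stop)
So 1836/163 = [11; 3, 1, 3, 1, 3, 2].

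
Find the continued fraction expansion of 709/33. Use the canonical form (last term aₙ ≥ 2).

709 = 21*33 + 16
33 = 2*16 + 1
16 = 16*1 + 0  (stop)
So 709/33 = [21; 2, 16].

[21; 2, 16]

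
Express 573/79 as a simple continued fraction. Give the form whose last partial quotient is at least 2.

573 = 7*79 + 20
79 = 3*20 + 19
20 = 1*19 + 1
19 = 19*1 + 0  (stop)
So 573/79 = [7; 3, 1, 19].

[7; 3, 1, 19]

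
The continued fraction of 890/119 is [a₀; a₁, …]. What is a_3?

2

890 = 7·119 + 57   →  a_0 = 7
119 = 2·57 + 5   →  a_1 = 2
57 = 11·5 + 2   →  a_2 = 11
5 = 2·2 + 1   →  a_3 = 2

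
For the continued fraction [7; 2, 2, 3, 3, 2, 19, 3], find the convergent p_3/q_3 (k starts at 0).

126/17

Using pₖ = aₖpₖ₋₁ + pₖ₋₂, qₖ = aₖqₖ₋₁ + qₖ₋₂ (with p₋₁=1, p₋₂=0, q₋₁=0, q₋₂=1):
  k=0: a=7, p=7, q=1
  k=1: a=2, p=15, q=2
  k=2: a=2, p=37, q=5
  k=3: a=3, p=126, q=17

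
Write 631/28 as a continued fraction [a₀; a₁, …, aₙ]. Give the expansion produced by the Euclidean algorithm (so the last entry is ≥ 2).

[22; 1, 1, 6, 2]

631 = 22·28 + 15
28 = 1·15 + 13
15 = 1·13 + 2
13 = 6·2 + 1
2 = 2·1 + 0  (stop)
So 631/28 = [22; 1, 1, 6, 2].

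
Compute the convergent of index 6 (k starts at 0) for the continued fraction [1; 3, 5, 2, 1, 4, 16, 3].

Using pₖ = aₖpₖ₋₁ + pₖ₋₂, qₖ = aₖqₖ₋₁ + qₖ₋₂ (with p₋₁=1, p₋₂=0, q₋₁=0, q₋₂=1):
  k=0: a=1, p=1, q=1
  k=1: a=3, p=4, q=3
  k=2: a=5, p=21, q=16
  k=3: a=2, p=46, q=35
  k=4: a=1, p=67, q=51
  k=5: a=4, p=314, q=239
  k=6: a=16, p=5091, q=3875

5091/3875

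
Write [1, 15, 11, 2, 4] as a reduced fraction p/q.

1657/1554

Using pₖ = aₖpₖ₋₁ + pₖ₋₂ and qₖ = aₖqₖ₋₁ + qₖ₋₂:
  k=0: a=1, p=1, q=1
  k=1: a=15, p=16, q=15
  k=2: a=11, p=177, q=166
  k=3: a=2, p=370, q=347
  k=4: a=4, p=1657, q=1554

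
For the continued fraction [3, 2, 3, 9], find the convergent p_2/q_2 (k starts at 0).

24/7

Using pₖ = aₖpₖ₋₁ + pₖ₋₂, qₖ = aₖqₖ₋₁ + qₖ₋₂ (with p₋₁=1, p₋₂=0, q₋₁=0, q₋₂=1):
  k=0: a=3, p=3, q=1
  k=1: a=2, p=7, q=2
  k=2: a=3, p=24, q=7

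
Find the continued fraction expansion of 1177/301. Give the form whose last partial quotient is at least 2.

1177 = 3×301 + 274
301 = 1×274 + 27
274 = 10×27 + 4
27 = 6×4 + 3
4 = 1×3 + 1
3 = 3×1 + 0  (stop)
So 1177/301 = [3; 1, 10, 6, 1, 3].

[3; 1, 10, 6, 1, 3]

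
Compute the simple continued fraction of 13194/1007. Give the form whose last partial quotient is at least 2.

[13; 9, 1, 3, 2, 11]

13194 = 13·1007 + 103
1007 = 9·103 + 80
103 = 1·80 + 23
80 = 3·23 + 11
23 = 2·11 + 1
11 = 11·1 + 0  (stop)
So 13194/1007 = [13; 9, 1, 3, 2, 11].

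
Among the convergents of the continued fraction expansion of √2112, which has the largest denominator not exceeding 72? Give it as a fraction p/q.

1057/23

√2112 = [45; 1, 21, 1, 90, …] (period length 4).
Convergents:
  p_0/q_0 = 45/1
  p_1/q_1 = 46/1
  p_2/q_2 = 1011/22
  p_3/q_3 = 1057/23
  p_4/q_4 = 96141/2092
q_3 = 23 ≤ 72 < 2092 = q_4, so the answer is 1057/23.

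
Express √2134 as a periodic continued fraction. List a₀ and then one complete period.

a₀ = ⌊√2134⌋ = 46.

[46; 5, 8, 5, 92]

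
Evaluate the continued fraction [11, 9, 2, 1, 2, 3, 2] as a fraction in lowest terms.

Using pₖ = aₖpₖ₋₁ + pₖ₋₂ and qₖ = aₖqₖ₋₁ + qₖ₋₂:
  k=0: a=11, p=11, q=1
  k=1: a=9, p=100, q=9
  k=2: a=2, p=211, q=19
  k=3: a=1, p=311, q=28
  k=4: a=2, p=833, q=75
  k=5: a=3, p=2810, q=253
  k=6: a=2, p=6453, q=581

6453/581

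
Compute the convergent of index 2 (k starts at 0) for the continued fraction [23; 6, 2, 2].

301/13

Using pₖ = aₖpₖ₋₁ + pₖ₋₂, qₖ = aₖqₖ₋₁ + qₖ₋₂ (with p₋₁=1, p₋₂=0, q₋₁=0, q₋₂=1):
  k=0: a=23, p=23, q=1
  k=1: a=6, p=139, q=6
  k=2: a=2, p=301, q=13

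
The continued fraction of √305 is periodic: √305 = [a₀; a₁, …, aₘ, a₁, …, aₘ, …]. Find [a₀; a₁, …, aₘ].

[17; 2, 6, 2, 34]

a₀ = ⌊√305⌋ = 17.
With m₀=0, d₀=1 and mₖ₊₁ = dₖaₖ − mₖ, dₖ₊₁ = (n − mₖ₊₁²)/dₖ, aₖ₊₁ = ⌊(a₀+mₖ₊₁)/dₖ₊₁⌋:
  k=1: m=17, d=16, a=2
  k=2: m=15, d=5, a=6
  k=3: m=15, d=16, a=2
  k=4: m=17, d=1, a=34
d=1 and a=2a₀=34 at k=4, so the next step gives (m, d) = (17, 16) again — its k=1 value — and the period has length 4.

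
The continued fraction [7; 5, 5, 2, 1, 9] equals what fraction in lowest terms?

Fold from the inside: start with 9/1.
  1 + 1/9 = 10/9
  2 + 9/10 = 29/10
  5 + 10/29 = 155/29
  5 + 29/155 = 804/155
  7 + 155/804 = 5783/804

5783/804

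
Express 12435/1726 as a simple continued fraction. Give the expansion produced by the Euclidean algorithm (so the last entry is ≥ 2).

12435 = 7·1726 + 353
1726 = 4·353 + 314
353 = 1·314 + 39
314 = 8·39 + 2
39 = 19·2 + 1
2 = 2·1 + 0  (stop)
So 12435/1726 = [7; 4, 1, 8, 19, 2].

[7; 4, 1, 8, 19, 2]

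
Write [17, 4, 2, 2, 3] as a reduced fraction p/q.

Fold from the inside: start with 3/1.
  2 + 1/3 = 7/3
  2 + 3/7 = 17/7
  4 + 7/17 = 75/17
  17 + 17/75 = 1292/75

1292/75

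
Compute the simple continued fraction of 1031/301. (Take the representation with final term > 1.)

1031 = 3*301 + 128
301 = 2*128 + 45
128 = 2*45 + 38
45 = 1*38 + 7
38 = 5*7 + 3
7 = 2*3 + 1
3 = 3*1 + 0  (stop)
So 1031/301 = [3; 2, 2, 1, 5, 2, 3].

[3; 2, 2, 1, 5, 2, 3]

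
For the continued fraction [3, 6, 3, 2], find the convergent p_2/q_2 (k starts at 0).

60/19

Using pₖ = aₖpₖ₋₁ + pₖ₋₂, qₖ = aₖqₖ₋₁ + qₖ₋₂ (with p₋₁=1, p₋₂=0, q₋₁=0, q₋₂=1):
  k=0: a=3, p=3, q=1
  k=1: a=6, p=19, q=6
  k=2: a=3, p=60, q=19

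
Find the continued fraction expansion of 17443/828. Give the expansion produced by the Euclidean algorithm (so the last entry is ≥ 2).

[21; 15, 18, 3]

17443 = 21*828 + 55
828 = 15*55 + 3
55 = 18*3 + 1
3 = 3*1 + 0  (stop)
So 17443/828 = [21; 15, 18, 3].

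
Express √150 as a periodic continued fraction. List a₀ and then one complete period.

a₀ = ⌊√150⌋ = 12.

[12; 4, 24]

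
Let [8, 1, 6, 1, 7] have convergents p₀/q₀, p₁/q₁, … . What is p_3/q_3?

Using pₖ = aₖpₖ₋₁ + pₖ₋₂, qₖ = aₖqₖ₋₁ + qₖ₋₂ (with p₋₁=1, p₋₂=0, q₋₁=0, q₋₂=1):
  k=0: a=8, p=8, q=1
  k=1: a=1, p=9, q=1
  k=2: a=6, p=62, q=7
  k=3: a=1, p=71, q=8

71/8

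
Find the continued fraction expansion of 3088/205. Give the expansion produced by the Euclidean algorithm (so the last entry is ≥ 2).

3088 = 15*205 + 13
205 = 15*13 + 10
13 = 1*10 + 3
10 = 3*3 + 1
3 = 3*1 + 0  (stop)
So 3088/205 = [15; 15, 1, 3, 3].

[15; 15, 1, 3, 3]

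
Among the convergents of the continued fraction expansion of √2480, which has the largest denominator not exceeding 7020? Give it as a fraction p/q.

√2480 = [49; 1, 3, 1, 98, …] (period length 4).
Convergents:
  p_0/q_0 = 49/1
  p_1/q_1 = 50/1
  p_2/q_2 = 199/4
  p_3/q_3 = 249/5
  p_4/q_4 = 24601/494
  p_5/q_5 = 24850/499
  p_6/q_6 = 99151/1991
  p_7/q_7 = 124001/2490
  p_8/q_8 = 12251249/246011
q_7 = 2490 ≤ 7020 < 246011 = q_8, so the answer is 124001/2490.

124001/2490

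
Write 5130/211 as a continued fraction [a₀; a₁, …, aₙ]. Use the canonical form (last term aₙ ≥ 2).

5130 = 24*211 + 66
211 = 3*66 + 13
66 = 5*13 + 1
13 = 13*1 + 0  (stop)
So 5130/211 = [24; 3, 5, 13].

[24; 3, 5, 13]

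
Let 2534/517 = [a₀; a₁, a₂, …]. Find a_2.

9

2534 = 4·517 + 466   →  a_0 = 4
517 = 1·466 + 51   →  a_1 = 1
466 = 9·51 + 7   →  a_2 = 9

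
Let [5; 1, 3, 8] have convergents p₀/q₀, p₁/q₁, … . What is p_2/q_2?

Using pₖ = aₖpₖ₋₁ + pₖ₋₂, qₖ = aₖqₖ₋₁ + qₖ₋₂ (with p₋₁=1, p₋₂=0, q₋₁=0, q₋₂=1):
  k=0: a=5, p=5, q=1
  k=1: a=1, p=6, q=1
  k=2: a=3, p=23, q=4

23/4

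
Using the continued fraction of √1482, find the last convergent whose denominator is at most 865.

11857/308

√1482 = [38; 2, 76, …] (period length 2).
Convergents:
  p_0/q_0 = 38/1
  p_1/q_1 = 77/2
  p_2/q_2 = 5890/153
  p_3/q_3 = 11857/308
  p_4/q_4 = 907022/23561
q_3 = 308 ≤ 865 < 23561 = q_4, so the answer is 11857/308.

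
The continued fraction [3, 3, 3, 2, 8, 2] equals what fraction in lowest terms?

1358/411

Fold from the inside: start with 2/1.
  8 + 1/2 = 17/2
  2 + 2/17 = 36/17
  3 + 17/36 = 125/36
  3 + 36/125 = 411/125
  3 + 125/411 = 1358/411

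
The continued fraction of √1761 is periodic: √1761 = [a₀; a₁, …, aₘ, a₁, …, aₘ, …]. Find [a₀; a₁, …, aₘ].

[41; 1, 26, 1, 82]

a₀ = ⌊√1761⌋ = 41.
With m₀=0, d₀=1 and mₖ₊₁ = dₖaₖ − mₖ, dₖ₊₁ = (n − mₖ₊₁²)/dₖ, aₖ₊₁ = ⌊(a₀+mₖ₊₁)/dₖ₊₁⌋:
  k=1: m=41, d=80, a=1
  k=2: m=39, d=3, a=26
  k=3: m=39, d=80, a=1
  k=4: m=41, d=1, a=82
d=1 and a=2a₀=82 at k=4, so the next step gives (m, d) = (41, 80) again — its k=1 value — and the period has length 4.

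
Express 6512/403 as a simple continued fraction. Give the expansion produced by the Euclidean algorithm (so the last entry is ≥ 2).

[16; 6, 3, 2, 1, 2, 2]

6512 = 16*403 + 64
403 = 6*64 + 19
64 = 3*19 + 7
19 = 2*7 + 5
7 = 1*5 + 2
5 = 2*2 + 1
2 = 2*1 + 0  (stop)
So 6512/403 = [16; 6, 3, 2, 1, 2, 2].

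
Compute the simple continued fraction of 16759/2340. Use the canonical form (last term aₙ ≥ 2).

[7; 6, 5, 1, 2, 1, 7, 2]

16759 = 7×2340 + 379
2340 = 6×379 + 66
379 = 5×66 + 49
66 = 1×49 + 17
49 = 2×17 + 15
17 = 1×15 + 2
15 = 7×2 + 1
2 = 2×1 + 0  (stop)
So 16759/2340 = [7; 6, 5, 1, 2, 1, 7, 2].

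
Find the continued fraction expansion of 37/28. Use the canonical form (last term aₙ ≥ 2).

37 = 1·28 + 9
28 = 3·9 + 1
9 = 9·1 + 0  (stop)
So 37/28 = [1; 3, 9].

[1; 3, 9]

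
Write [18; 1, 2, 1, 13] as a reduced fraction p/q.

Using pₖ = aₖpₖ₋₁ + pₖ₋₂ and qₖ = aₖqₖ₋₁ + qₖ₋₂:
  k=0: a=18, p=18, q=1
  k=1: a=1, p=19, q=1
  k=2: a=2, p=56, q=3
  k=3: a=1, p=75, q=4
  k=4: a=13, p=1031, q=55

1031/55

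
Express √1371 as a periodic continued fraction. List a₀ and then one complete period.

a₀ = ⌊√1371⌋ = 37.
With m₀=0, d₀=1 and mₖ₊₁ = dₖaₖ − mₖ, dₖ₊₁ = (n − mₖ₊₁²)/dₖ, aₖ₊₁ = ⌊(a₀+mₖ₊₁)/dₖ₊₁⌋:
  k=1: m=37, d=2, a=37
  k=2: m=37, d=1, a=74
d=1 and a=2a₀=74 at k=2, so the next step gives (m, d) = (37, 2) again — its k=1 value — and the period has length 2.

[37; 37, 74]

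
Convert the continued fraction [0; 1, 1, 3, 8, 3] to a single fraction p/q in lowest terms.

103/181

Fold from the inside: start with 3/1.
  8 + 1/3 = 25/3
  3 + 3/25 = 78/25
  1 + 25/78 = 103/78
  1 + 78/103 = 181/103
  0 + 103/181 = 103/181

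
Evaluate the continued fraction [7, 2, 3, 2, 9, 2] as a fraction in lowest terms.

2365/318

Fold from the inside: start with 2/1.
  9 + 1/2 = 19/2
  2 + 2/19 = 40/19
  3 + 19/40 = 139/40
  2 + 40/139 = 318/139
  7 + 139/318 = 2365/318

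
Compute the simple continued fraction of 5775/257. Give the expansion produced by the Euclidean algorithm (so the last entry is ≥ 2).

5775 = 22·257 + 121
257 = 2·121 + 15
121 = 8·15 + 1
15 = 15·1 + 0  (stop)
So 5775/257 = [22; 2, 8, 15].

[22; 2, 8, 15]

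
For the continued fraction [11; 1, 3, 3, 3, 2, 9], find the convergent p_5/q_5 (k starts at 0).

1165/99

Using pₖ = aₖpₖ₋₁ + pₖ₋₂, qₖ = aₖqₖ₋₁ + qₖ₋₂ (with p₋₁=1, p₋₂=0, q₋₁=0, q₋₂=1):
  k=0: a=11, p=11, q=1
  k=1: a=1, p=12, q=1
  k=2: a=3, p=47, q=4
  k=3: a=3, p=153, q=13
  k=4: a=3, p=506, q=43
  k=5: a=2, p=1165, q=99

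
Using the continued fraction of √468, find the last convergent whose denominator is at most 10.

√468 = [21; 1, 1, 1, 2, 1, 1, 1, 42, …] (period length 8).
Convergents:
  p_0/q_0 = 21/1
  p_1/q_1 = 22/1
  p_2/q_2 = 43/2
  p_3/q_3 = 65/3
  p_4/q_4 = 173/8
  p_5/q_5 = 238/11
q_4 = 8 ≤ 10 < 11 = q_5, so the answer is 173/8.

173/8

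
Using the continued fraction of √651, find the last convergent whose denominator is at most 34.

√651 = [25; 1, 1, 16, 1, 1, 50, …] (period length 6).
Convergents:
  p_0/q_0 = 25/1
  p_1/q_1 = 26/1
  p_2/q_2 = 51/2
  p_3/q_3 = 842/33
  p_4/q_4 = 893/35
q_3 = 33 ≤ 34 < 35 = q_4, so the answer is 842/33.

842/33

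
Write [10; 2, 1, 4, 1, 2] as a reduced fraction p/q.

Using pₖ = aₖpₖ₋₁ + pₖ₋₂ and qₖ = aₖqₖ₋₁ + qₖ₋₂:
  k=0: a=10, p=10, q=1
  k=1: a=2, p=21, q=2
  k=2: a=1, p=31, q=3
  k=3: a=4, p=145, q=14
  k=4: a=1, p=176, q=17
  k=5: a=2, p=497, q=48

497/48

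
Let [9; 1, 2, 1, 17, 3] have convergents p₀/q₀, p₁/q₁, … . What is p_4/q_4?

Using pₖ = aₖpₖ₋₁ + pₖ₋₂, qₖ = aₖqₖ₋₁ + qₖ₋₂ (with p₋₁=1, p₋₂=0, q₋₁=0, q₋₂=1):
  k=0: a=9, p=9, q=1
  k=1: a=1, p=10, q=1
  k=2: a=2, p=29, q=3
  k=3: a=1, p=39, q=4
  k=4: a=17, p=692, q=71

692/71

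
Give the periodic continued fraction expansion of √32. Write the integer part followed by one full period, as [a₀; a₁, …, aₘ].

[5; 1, 1, 1, 10]

a₀ = ⌊√32⌋ = 5.
With m₀=0, d₀=1 and mₖ₊₁ = dₖaₖ − mₖ, dₖ₊₁ = (n − mₖ₊₁²)/dₖ, aₖ₊₁ = ⌊(a₀+mₖ₊₁)/dₖ₊₁⌋:
  k=1: m=5, d=7, a=1
  k=2: m=2, d=4, a=1
  k=3: m=2, d=7, a=1
  k=4: m=5, d=1, a=10
d=1 and a=2a₀=10 at k=4, so the next step gives (m, d) = (5, 7) again — its k=1 value — and the period has length 4.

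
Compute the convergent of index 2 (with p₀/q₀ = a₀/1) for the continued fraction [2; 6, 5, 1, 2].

67/31

Using pₖ = aₖpₖ₋₁ + pₖ₋₂, qₖ = aₖqₖ₋₁ + qₖ₋₂ (with p₋₁=1, p₋₂=0, q₋₁=0, q₋₂=1):
  k=0: a=2, p=2, q=1
  k=1: a=6, p=13, q=6
  k=2: a=5, p=67, q=31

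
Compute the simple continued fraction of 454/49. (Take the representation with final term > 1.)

[9; 3, 1, 3, 3]

454 = 9×49 + 13
49 = 3×13 + 10
13 = 1×10 + 3
10 = 3×3 + 1
3 = 3×1 + 0  (stop)
So 454/49 = [9; 3, 1, 3, 3].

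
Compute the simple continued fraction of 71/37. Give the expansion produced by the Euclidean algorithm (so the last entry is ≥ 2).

71 = 1·37 + 34
37 = 1·34 + 3
34 = 11·3 + 1
3 = 3·1 + 0  (stop)
So 71/37 = [1; 1, 11, 3].

[1; 1, 11, 3]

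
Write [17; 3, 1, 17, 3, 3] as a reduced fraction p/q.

12457/722

Using pₖ = aₖpₖ₋₁ + pₖ₋₂ and qₖ = aₖqₖ₋₁ + qₖ₋₂:
  k=0: a=17, p=17, q=1
  k=1: a=3, p=52, q=3
  k=2: a=1, p=69, q=4
  k=3: a=17, p=1225, q=71
  k=4: a=3, p=3744, q=217
  k=5: a=3, p=12457, q=722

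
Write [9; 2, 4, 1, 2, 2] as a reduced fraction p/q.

Fold from the inside: start with 2/1.
  2 + 1/2 = 5/2
  1 + 2/5 = 7/5
  4 + 5/7 = 33/7
  2 + 7/33 = 73/33
  9 + 33/73 = 690/73

690/73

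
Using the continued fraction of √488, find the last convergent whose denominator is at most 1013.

10714/485

√488 = [22; 11, 44, …] (period length 2).
Convergents:
  p_0/q_0 = 22/1
  p_1/q_1 = 243/11
  p_2/q_2 = 10714/485
  p_3/q_3 = 118097/5346
q_2 = 485 ≤ 1013 < 5346 = q_3, so the answer is 10714/485.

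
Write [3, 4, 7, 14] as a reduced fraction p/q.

Fold from the inside: start with 14/1.
  7 + 1/14 = 99/14
  4 + 14/99 = 410/99
  3 + 99/410 = 1329/410

1329/410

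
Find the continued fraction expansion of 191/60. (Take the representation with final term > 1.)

191 = 3*60 + 11
60 = 5*11 + 5
11 = 2*5 + 1
5 = 5*1 + 0  (stop)
So 191/60 = [3; 5, 2, 5].

[3; 5, 2, 5]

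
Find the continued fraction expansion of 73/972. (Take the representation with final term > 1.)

73 = 0×972 + 73
972 = 13×73 + 23
73 = 3×23 + 4
23 = 5×4 + 3
4 = 1×3 + 1
3 = 3×1 + 0  (stop)
So 73/972 = [0; 13, 3, 5, 1, 3].

[0; 13, 3, 5, 1, 3]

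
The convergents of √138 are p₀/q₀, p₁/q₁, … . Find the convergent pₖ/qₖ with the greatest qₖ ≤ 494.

4417/376

√138 = [11; 1, 2, 1, 22, …] (period length 4).
Convergents:
  p_0/q_0 = 11/1
  p_1/q_1 = 12/1
  p_2/q_2 = 35/3
  p_3/q_3 = 47/4
  p_4/q_4 = 1069/91
  p_5/q_5 = 1116/95
  p_6/q_6 = 3301/281
  p_7/q_7 = 4417/376
  p_8/q_8 = 100475/8553
q_7 = 376 ≤ 494 < 8553 = q_8, so the answer is 4417/376.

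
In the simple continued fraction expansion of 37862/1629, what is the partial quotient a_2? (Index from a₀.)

37862 = 23·1629 + 395   →  a_0 = 23
1629 = 4·395 + 49   →  a_1 = 4
395 = 8·49 + 3   →  a_2 = 8

8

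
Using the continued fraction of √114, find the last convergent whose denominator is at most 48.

√114 = [10; 1, 2, 10, 2, 1, 20, …] (period length 6).
Convergents:
  p_0/q_0 = 10/1
  p_1/q_1 = 11/1
  p_2/q_2 = 32/3
  p_3/q_3 = 331/31
  p_4/q_4 = 694/65
q_3 = 31 ≤ 48 < 65 = q_4, so the answer is 331/31.

331/31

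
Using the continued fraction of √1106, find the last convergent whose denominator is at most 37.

1164/35

√1106 = [33; 3, 1, 8, 1, 3, 66, …] (period length 6).
Convergents:
  p_0/q_0 = 33/1
  p_1/q_1 = 100/3
  p_2/q_2 = 133/4
  p_3/q_3 = 1164/35
  p_4/q_4 = 1297/39
q_3 = 35 ≤ 37 < 39 = q_4, so the answer is 1164/35.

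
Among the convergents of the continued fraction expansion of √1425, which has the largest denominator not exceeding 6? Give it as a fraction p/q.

151/4

√1425 = [37; 1, 2, 1, 74, …] (period length 4).
Convergents:
  p_0/q_0 = 37/1
  p_1/q_1 = 38/1
  p_2/q_2 = 113/3
  p_3/q_3 = 151/4
  p_4/q_4 = 11287/299
q_3 = 4 ≤ 6 < 299 = q_4, so the answer is 151/4.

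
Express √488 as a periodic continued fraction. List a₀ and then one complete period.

[22; 11, 44]

a₀ = ⌊√488⌋ = 22.
With m₀=0, d₀=1 and mₖ₊₁ = dₖaₖ − mₖ, dₖ₊₁ = (n − mₖ₊₁²)/dₖ, aₖ₊₁ = ⌊(a₀+mₖ₊₁)/dₖ₊₁⌋:
  k=1: m=22, d=4, a=11
  k=2: m=22, d=1, a=44
d=1 and a=2a₀=44 at k=2, so the next step gives (m, d) = (22, 4) again — its k=1 value — and the period has length 2.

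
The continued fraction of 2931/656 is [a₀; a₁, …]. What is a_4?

4

2931 = 4·656 + 307   →  a_0 = 4
656 = 2·307 + 42   →  a_1 = 2
307 = 7·42 + 13   →  a_2 = 7
42 = 3·13 + 3   →  a_3 = 3
13 = 4·3 + 1   →  a_4 = 4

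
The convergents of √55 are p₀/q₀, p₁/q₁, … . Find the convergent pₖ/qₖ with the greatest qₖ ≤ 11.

37/5

√55 = [7; 2, 2, 2, 14, …] (period length 4).
Convergents:
  p_0/q_0 = 7/1
  p_1/q_1 = 15/2
  p_2/q_2 = 37/5
  p_3/q_3 = 89/12
q_2 = 5 ≤ 11 < 12 = q_3, so the answer is 37/5.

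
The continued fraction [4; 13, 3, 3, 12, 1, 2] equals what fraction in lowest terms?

Fold from the inside: start with 2/1.
  1 + 1/2 = 3/2
  12 + 2/3 = 38/3
  3 + 3/38 = 117/38
  3 + 38/117 = 389/117
  13 + 117/389 = 5174/389
  4 + 389/5174 = 21085/5174

21085/5174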